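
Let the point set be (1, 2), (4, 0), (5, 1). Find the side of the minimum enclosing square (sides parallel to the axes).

The bounding box has width 4 and height 2.
An axis-aligned square enclosing the set must have side ≥ max(width, height).
So the minimum side is max(4, 2) = 4.

4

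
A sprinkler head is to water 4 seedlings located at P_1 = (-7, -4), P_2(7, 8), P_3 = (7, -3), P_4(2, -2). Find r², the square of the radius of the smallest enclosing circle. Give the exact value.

85

The minimum enclosing circle of a finite set is fixed by two of the points (as a diameter) or three (as a circumcircle).
The farthest pair is P_1–P_2 with squared distance 340. The circle on this segment as diameter has centre (0, 2) and r² = 340/4 = 85.
Check P_3: distance² to centre = 74 ≤ 85, so it lies inside.
All remaining points lie in this disk, and no smaller disk contains both endpoints, so this is the minimum enclosing circle.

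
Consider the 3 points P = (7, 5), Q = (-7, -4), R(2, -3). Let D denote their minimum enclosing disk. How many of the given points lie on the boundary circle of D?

2

Side lengths²: PQ² = 277, PR² = 89, QR² = 82.
Since PQ² = 277 ≥ 89 + 82 = 171, the angle opposite PQ is not acute, so the smallest enclosing circle has PQ as diameter.
Centre = midpoint of PQ = (0, 0.5), r² = 277/4 = 69.25.
The points at distance exactly r from the centre are P, Q — 2 points.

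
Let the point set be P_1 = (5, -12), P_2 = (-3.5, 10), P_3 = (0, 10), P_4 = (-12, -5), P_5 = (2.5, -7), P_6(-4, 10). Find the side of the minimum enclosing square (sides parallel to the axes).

The bounding box has width 17 and height 22.
An axis-aligned square enclosing the set must have side ≥ max(width, height).
So the minimum side is max(17, 22) = 22.

22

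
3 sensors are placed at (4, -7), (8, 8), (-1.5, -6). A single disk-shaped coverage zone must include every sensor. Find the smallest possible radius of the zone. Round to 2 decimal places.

8.46

Call the three points A, B, C in the order given.
Side lengths²: AB² = 241, AC² = 31.25, BC² = 286.25.
Since BC² = 286.25 ≥ 241 + 31.25 = 272.25, the angle opposite BC is not acute, so the smallest enclosing circle has BC as diameter.
Centre = midpoint of BC = (3.25, 1), r² = 286.25/4 = 71.5625.
r = √(71.5625) ≈ 8.46.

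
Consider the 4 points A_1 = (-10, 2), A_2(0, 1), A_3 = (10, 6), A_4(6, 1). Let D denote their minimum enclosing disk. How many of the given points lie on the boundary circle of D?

2

The farthest pair is A_1–A_3 with squared distance 416. The circle on this segment as diameter has centre (0, 4) and r² = 416/4 = 104.
Check A_2: distance² to centre = 9 ≤ 104, so it lies inside.
All remaining points lie in this disk, and no smaller disk contains both endpoints, so this is the minimum enclosing circle.
The points at distance exactly r from the centre are A_1, A_3 — 2 points.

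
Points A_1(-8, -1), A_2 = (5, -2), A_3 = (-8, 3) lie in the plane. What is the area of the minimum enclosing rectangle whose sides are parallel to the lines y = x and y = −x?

In coordinates u = x + y, v = x − y the rectangle is axis-aligned; the map (x,y)→(u,v) scales areas by 2.
u-values: -9, 3, -5; range = 3 − (-9) = 12.
v-values: -7, 7, -11; range = 7 − (-11) = 18.
Area = (12 × 18) / 2 = 108.

108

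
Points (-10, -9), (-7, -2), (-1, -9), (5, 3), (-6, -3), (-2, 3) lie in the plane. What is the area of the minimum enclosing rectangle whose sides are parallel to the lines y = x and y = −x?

175.5

In coordinates u = x + y, v = x − y the rectangle is axis-aligned; the map (x,y)→(u,v) scales areas by 2.
u-values: -19, -9, -10, 8, -9, 1; range = 8 − (-19) = 27.
v-values: -1, -5, 8, 2, -3, -5; range = 8 − (-5) = 13.
Area = (27 × 13) / 2 = 175.5.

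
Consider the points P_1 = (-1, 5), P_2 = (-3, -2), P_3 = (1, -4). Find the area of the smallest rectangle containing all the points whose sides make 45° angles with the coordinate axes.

49.5

In coordinates u = x + y, v = x − y the rectangle is axis-aligned; the map (x,y)→(u,v) scales areas by 2.
u-values: 4, -5, -3; range = 4 − (-5) = 9.
v-values: -6, -1, 5; range = 5 − (-6) = 11.
Area = (9 × 11) / 2 = 49.5.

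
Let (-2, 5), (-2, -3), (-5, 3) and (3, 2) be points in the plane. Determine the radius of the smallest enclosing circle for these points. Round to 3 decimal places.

By Welzl's lemma the MEC is supported by two points (diametrically opposite) or three points (on a circumcircle).
The minimum enclosing circle is determined by three boundary points: (-2, -3), (-5, 3), (3, 2).
Their circumcentre is (-7/6, 7/6) with r² = 325/18.
The farthest remaining point (-2, 5) is at distance² 277/18 ≤ 325/18.
r = √(325/18) ≈ 4.249.

4.249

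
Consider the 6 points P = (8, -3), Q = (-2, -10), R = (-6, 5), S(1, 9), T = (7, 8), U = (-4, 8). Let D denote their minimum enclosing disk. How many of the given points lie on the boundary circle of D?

The minimum enclosing circle of a finite set is fixed by two of the points (as a diameter) or three (as a circumcircle).
The minimum enclosing circle is determined by three boundary points: Q, T, U.
Their circumcentre is (1.5, -0.5) with r² = 102.5.
The farthest remaining point S is at distance² 90.5 ≤ 102.5.
The points at distance exactly r from the centre are Q, T, U — 3 points.

3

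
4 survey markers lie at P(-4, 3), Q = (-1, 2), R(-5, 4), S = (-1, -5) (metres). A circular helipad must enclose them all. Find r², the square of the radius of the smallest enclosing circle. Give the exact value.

24.25

By Welzl's lemma the MEC is supported by two points (diametrically opposite) or three points (on a circumcircle).
The farthest pair is R–S with squared distance 97. The circle on this segment as diameter has centre (-3, -0.5) and r² = 97/4 = 24.25.
Check P: distance² to centre = 13.25 ≤ 24.25, so it lies inside.
All remaining points lie in this disk, and no smaller disk contains both endpoints, so this is the minimum enclosing circle.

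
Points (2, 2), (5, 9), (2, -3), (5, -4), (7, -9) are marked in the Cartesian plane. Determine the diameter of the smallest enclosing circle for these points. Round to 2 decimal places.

18.11

By Welzl's lemma the MEC is supported by two points (diametrically opposite) or three points (on a circumcircle).
The farthest pair is (5, 9)–(7, -9) with squared distance 328. The circle on this segment as diameter has centre (6, 0) and r² = 328/4 = 82.
Check (2, 2): distance² to centre = 20 ≤ 82, so it lies inside.
All remaining points lie in this disk, and no smaller disk contains both endpoints, so this is the minimum enclosing circle.
Diameter = 2r = 2√82 ≈ 18.11.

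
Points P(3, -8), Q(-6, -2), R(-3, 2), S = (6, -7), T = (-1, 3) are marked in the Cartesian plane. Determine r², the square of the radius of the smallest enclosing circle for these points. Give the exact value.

25181/578

By Welzl's lemma the MEC is supported by two points (diametrically opposite) or three points (on a circumcircle).
The minimum enclosing circle is determined by three boundary points: Q, S, T.
Their circumcentre is (15/34, -117/34) with r² = 25181/578.
The farthest remaining point R is at distance² 23957/578 ≤ 25181/578.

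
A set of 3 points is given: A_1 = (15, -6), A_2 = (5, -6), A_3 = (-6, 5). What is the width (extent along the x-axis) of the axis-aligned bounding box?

max x = 15, min x = -6, so width = 21.

21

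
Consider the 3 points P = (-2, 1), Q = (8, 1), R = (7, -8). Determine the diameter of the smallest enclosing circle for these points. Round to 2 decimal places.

12.81

Side lengths²: PQ² = 100, PR² = 162, QR² = 82.
Since PR² = 162 < 100 + 82 = 182, the triangle is acute, so the smallest enclosing circle is the circumcircle.
Circumcentre = (3, -3), r² = 41.
Diameter = 2r = 2√41 ≈ 12.81.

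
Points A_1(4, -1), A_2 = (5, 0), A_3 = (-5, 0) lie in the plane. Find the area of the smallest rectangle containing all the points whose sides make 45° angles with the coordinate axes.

50

In coordinates u = x + y, v = x − y the rectangle is axis-aligned; the map (x,y)→(u,v) scales areas by 2.
u-values: 3, 5, -5; range = 5 − (-5) = 10.
v-values: 5, 5, -5; range = 5 − (-5) = 10.
Area = (10 × 10) / 2 = 50.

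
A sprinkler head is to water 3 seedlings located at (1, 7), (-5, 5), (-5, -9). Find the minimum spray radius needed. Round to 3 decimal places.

8.544

Call the three points A, B, C in the order given.
Side lengths²: AB² = 40, AC² = 292, BC² = 196.
Since AC² = 292 ≥ 196 + 40 = 236, the angle opposite AC is not acute, so the smallest enclosing circle has AC as diameter.
Centre = midpoint of AC = (-2, -1), r² = 292/4 = 73.
r = √73 ≈ 8.544.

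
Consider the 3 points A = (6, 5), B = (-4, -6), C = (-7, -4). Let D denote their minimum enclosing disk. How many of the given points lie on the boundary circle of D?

Side lengths²: AB² = 221, AC² = 250, BC² = 13.
Since AC² = 250 ≥ 221 + 13 = 234, the angle opposite AC is not acute, so the smallest enclosing circle has AC as diameter.
Centre = midpoint of AC = (-0.5, 0.5), r² = 250/4 = 62.5.
The points at distance exactly r from the centre are A, C — 2 points.

2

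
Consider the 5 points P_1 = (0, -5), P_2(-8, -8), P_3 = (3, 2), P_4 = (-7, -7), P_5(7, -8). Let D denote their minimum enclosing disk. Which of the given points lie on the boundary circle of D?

P_2, P_3, P_5

A smallest enclosing disk is always determined by at most three of the input points on its boundary.
The minimum enclosing circle is determined by three boundary points: P_2, P_3, P_5.
Their circumcentre is (-0.5, -5.2) with r² = 64.09.
The farthest remaining point P_4 is at distance² 45.49 ≤ 64.09.
The points at distance exactly r from the centre are P_2, P_3, P_5 — 3 points.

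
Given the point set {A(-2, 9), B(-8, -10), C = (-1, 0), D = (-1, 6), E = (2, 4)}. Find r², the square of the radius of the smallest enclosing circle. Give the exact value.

99.25

The farthest pair is A–B with squared distance 397. The circle on this segment as diameter has centre (-5, -0.5) and r² = 397/4 = 99.25.
Check C: distance² to centre = 16.25 ≤ 99.25, so it lies inside.
All remaining points lie in this disk, and no smaller disk contains both endpoints, so this is the minimum enclosing circle.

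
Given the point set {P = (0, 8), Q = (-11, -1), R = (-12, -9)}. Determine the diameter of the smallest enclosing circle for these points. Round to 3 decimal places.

20.809

Side lengths²: PQ² = 202, PR² = 433, QR² = 65.
Since PR² = 433 ≥ 202 + 65 = 267, the angle opposite PR is not acute, so the smallest enclosing circle has PR as diameter.
Centre = midpoint of PR = (-6, -0.5), r² = 433/4 = 108.25.
Diameter = 2r = 2√(108.25) ≈ 20.809.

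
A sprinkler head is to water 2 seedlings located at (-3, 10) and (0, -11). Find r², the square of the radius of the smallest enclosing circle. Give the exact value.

The smallest circle enclosing two points has them as diameter endpoints.
Centre = midpoint = (-1.5, -0.5); r² = |(-3, 10)−(0, -11)|²/4 = 450/4 = 112.5.

112.5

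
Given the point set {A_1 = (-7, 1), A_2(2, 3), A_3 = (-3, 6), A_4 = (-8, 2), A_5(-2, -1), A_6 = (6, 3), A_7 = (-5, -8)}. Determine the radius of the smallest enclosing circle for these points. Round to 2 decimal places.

By Welzl's lemma the MEC is supported by two points (diametrically opposite) or three points (on a circumcircle).
The minimum enclosing circle is determined by three boundary points: A_4, A_6, A_7.
Their circumcentre is (-19/26, -33/26) with r² = 21473/338.
The farthest remaining point A_3 is at distance² 19601/338 ≤ 21473/338.
r = √(21473/338) ≈ 7.97.

7.97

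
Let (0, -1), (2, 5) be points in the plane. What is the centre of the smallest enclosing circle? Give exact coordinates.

The smallest circle enclosing two points has them as diameter endpoints.
Centre = midpoint = (1, 2); r² = |(0, -1)−(2, 5)|²/4 = 40/4 = 10.
Centre = (1, 2).

(1, 2)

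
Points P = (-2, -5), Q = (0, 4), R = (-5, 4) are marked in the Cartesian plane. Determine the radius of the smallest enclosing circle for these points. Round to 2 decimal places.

Side lengths²: PQ² = 85, PR² = 90, QR² = 25.
Since PR² = 90 < 85 + 25 = 110, the triangle is acute, so the smallest enclosing circle is the circumcircle.
Circumcentre = (-2.5, -1/6), r² = 425/18.
r = √(425/18) ≈ 4.86.

4.86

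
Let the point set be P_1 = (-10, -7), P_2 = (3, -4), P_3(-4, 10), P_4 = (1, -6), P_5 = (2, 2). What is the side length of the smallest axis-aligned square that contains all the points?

17

The bounding box has width 13 and height 17.
An axis-aligned square enclosing the set must have side ≥ max(width, height).
So the minimum side is max(13, 17) = 17.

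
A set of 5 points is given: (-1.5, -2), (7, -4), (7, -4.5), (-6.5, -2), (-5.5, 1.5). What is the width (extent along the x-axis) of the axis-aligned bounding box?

13.5

max x = 7, min x = -6.5, so width = 13.5.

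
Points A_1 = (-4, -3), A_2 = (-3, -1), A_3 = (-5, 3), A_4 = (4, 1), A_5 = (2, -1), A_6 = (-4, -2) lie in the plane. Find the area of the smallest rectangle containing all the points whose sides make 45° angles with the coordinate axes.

66

In coordinates u = x + y, v = x − y the rectangle is axis-aligned; the map (x,y)→(u,v) scales areas by 2.
u-values: -7, -4, -2, 5, 1, -6; range = 5 − (-7) = 12.
v-values: -1, -2, -8, 3, 3, -2; range = 3 − (-8) = 11.
Area = (12 × 11) / 2 = 66.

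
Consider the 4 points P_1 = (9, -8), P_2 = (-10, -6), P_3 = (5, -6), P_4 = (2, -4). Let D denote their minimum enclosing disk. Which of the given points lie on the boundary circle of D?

P_1, P_2

A smallest enclosing disk is always determined by at most three of the input points on its boundary.
The farthest pair is P_1–P_2 with squared distance 365. The circle on this segment as diameter has centre (-0.5, -7) and r² = 365/4 = 91.25.
Check P_3: distance² to centre = 31.25 ≤ 91.25, so it lies inside.
All remaining points lie in this disk, and no smaller disk contains both endpoints, so this is the minimum enclosing circle.
The points at distance exactly r from the centre are P_1, P_2 — 2 points.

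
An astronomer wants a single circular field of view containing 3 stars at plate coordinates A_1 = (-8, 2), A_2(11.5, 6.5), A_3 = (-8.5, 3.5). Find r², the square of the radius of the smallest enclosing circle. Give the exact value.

102.25

Side lengths²: A_1A_2² = 400.5, A_1A_3² = 2.5, A_2A_3² = 409.
Since A_2A_3² = 409 ≥ 400.5 + 2.5 = 403, the angle opposite A_2A_3 is not acute, so the smallest enclosing circle has A_2A_3 as diameter.
Centre = midpoint of A_2A_3 = (1.5, 5), r² = 409/4 = 102.25.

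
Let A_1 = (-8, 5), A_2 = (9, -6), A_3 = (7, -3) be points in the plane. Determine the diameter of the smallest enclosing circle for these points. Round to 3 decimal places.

20.248

Side lengths²: A_1A_2² = 410, A_1A_3² = 289, A_2A_3² = 13.
Since A_1A_2² = 410 ≥ 289 + 13 = 302, the angle opposite A_1A_2 is not acute, so the smallest enclosing circle has A_1A_2 as diameter.
Centre = midpoint of A_1A_2 = (0.5, -0.5), r² = 410/4 = 102.5.
Diameter = 2r = 2√(102.5) ≈ 20.248.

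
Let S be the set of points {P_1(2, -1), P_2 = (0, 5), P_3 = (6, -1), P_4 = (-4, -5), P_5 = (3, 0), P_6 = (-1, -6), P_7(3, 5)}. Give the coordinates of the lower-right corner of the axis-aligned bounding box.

(6, -6)

x-range [-4, 6], y-range [-6, 5].
The lower-right corner is (6, -6).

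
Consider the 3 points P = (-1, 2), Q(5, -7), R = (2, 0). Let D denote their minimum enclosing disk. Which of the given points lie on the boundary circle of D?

P, Q

Side lengths²: PQ² = 117, PR² = 13, QR² = 58.
Since PQ² = 117 ≥ 58 + 13 = 71, the angle opposite PQ is not acute, so the smallest enclosing circle has PQ as diameter.
Centre = midpoint of PQ = (2, -2.5), r² = 117/4 = 29.25.
The points at distance exactly r from the centre are P, Q — 2 points.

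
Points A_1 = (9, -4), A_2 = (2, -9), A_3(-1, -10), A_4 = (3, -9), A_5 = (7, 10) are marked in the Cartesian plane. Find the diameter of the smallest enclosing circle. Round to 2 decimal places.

21.54

The minimum enclosing circle of a finite set is fixed by two of the points (as a diameter) or three (as a circumcircle).
The farthest pair is A_3–A_5 with squared distance 464. The circle on this segment as diameter has centre (3, 0) and r² = 464/4 = 116.
Check A_1: distance² to centre = 52 ≤ 116, so it lies inside.
All remaining points lie in this disk, and no smaller disk contains both endpoints, so this is the minimum enclosing circle.
Diameter = 2r = 2√116 ≈ 21.54.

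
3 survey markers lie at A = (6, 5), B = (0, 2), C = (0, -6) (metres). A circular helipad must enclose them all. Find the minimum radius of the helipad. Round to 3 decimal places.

6.265

Side lengths²: AB² = 45, AC² = 157, BC² = 64.
Since AC² = 157 ≥ 64 + 45 = 109, the angle opposite AC is not acute, so the smallest enclosing circle has AC as diameter.
Centre = midpoint of AC = (3, -0.5), r² = 157/4 = 39.25.
r = √(39.25) ≈ 6.265.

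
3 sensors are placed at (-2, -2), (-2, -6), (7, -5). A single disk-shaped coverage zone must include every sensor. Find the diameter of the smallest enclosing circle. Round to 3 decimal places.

Call the three points A, B, C in the order given.
Side lengths²: AB² = 16, AC² = 90, BC² = 82.
Since AC² = 90 < 82 + 16 = 98, the triangle is acute, so the smallest enclosing circle is the circumcircle.
Circumcentre = (7/3, -4), r² = 205/9.
Diameter = 2r = 2√(205/9) ≈ 9.545.

9.545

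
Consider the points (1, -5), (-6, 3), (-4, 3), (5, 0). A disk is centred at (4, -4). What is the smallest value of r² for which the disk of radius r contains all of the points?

149

The required radius is the distance from (4, -4) to the farthest point.
Squared distances: 10, 149, 113, 17.
Maximum is 149, attained at (-6, 3).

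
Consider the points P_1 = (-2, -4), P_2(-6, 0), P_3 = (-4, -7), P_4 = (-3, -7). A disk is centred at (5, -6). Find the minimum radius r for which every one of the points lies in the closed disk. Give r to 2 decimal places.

12.53

The required radius is the distance from (5, -6) to the farthest point.
Squared distances: 53, 157, 82, 65.
Maximum is 157, attained at P_2.
r = √157 ≈ 12.53.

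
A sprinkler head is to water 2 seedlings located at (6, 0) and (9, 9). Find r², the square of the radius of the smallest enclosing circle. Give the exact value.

22.5

The smallest circle enclosing two points has them as diameter endpoints.
Centre = midpoint = (7.5, 4.5); r² = |(6, 0)−(9, 9)|²/4 = 90/4 = 22.5.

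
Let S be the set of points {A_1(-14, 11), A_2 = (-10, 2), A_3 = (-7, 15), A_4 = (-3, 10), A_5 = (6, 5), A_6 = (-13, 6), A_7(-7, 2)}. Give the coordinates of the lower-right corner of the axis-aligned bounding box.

x-range [-14, 6], y-range [2, 15].
The lower-right corner is (6, 2).

(6, 2)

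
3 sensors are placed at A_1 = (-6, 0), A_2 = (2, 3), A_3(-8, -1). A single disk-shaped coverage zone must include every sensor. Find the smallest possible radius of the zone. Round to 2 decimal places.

Side lengths²: A_1A_2² = 73, A_1A_3² = 5, A_2A_3² = 116.
Since A_2A_3² = 116 ≥ 73 + 5 = 78, the angle opposite A_2A_3 is not acute, so the smallest enclosing circle has A_2A_3 as diameter.
Centre = midpoint of A_2A_3 = (-3, 1), r² = 116/4 = 29.
r = √29 ≈ 5.39.

5.39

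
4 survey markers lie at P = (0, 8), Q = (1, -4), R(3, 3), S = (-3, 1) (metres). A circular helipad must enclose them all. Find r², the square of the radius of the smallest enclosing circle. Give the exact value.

The minimum enclosing circle of a finite set is fixed by two of the points (as a diameter) or three (as a circumcircle).
The farthest pair is P–Q with squared distance 145. The circle on this segment as diameter has centre (0.5, 2) and r² = 145/4 = 36.25.
Check R: distance² to centre = 7.25 ≤ 36.25, so it lies inside.
All remaining points lie in this disk, and no smaller disk contains both endpoints, so this is the minimum enclosing circle.

36.25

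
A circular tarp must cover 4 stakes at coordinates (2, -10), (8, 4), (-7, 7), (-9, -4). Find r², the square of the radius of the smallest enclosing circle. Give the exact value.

69745/722

A smallest enclosing disk is always determined by at most three of the input points on its boundary.
The minimum enclosing circle is determined by three boundary points: (2, -10), (8, 4), (-7, 7).
Their circumcentre is (-27/38, -21/38) with r² = 69745/722.
The farthest remaining point (-9, -4) is at distance² 58193/722 ≤ 69745/722.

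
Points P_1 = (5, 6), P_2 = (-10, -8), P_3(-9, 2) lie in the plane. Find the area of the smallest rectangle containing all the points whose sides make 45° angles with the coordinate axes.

In coordinates u = x + y, v = x − y the rectangle is axis-aligned; the map (x,y)→(u,v) scales areas by 2.
u-values: 11, -18, -7; range = 11 − (-18) = 29.
v-values: -1, -2, -11; range = -1 − (-11) = 10.
Area = (29 × 10) / 2 = 145.

145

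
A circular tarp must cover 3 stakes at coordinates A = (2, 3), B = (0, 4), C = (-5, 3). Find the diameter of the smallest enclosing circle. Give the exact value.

Side lengths²: AB² = 5, AC² = 49, BC² = 26.
Since AC² = 49 ≥ 26 + 5 = 31, the angle opposite AC is not acute, so the smallest enclosing circle has AC as diameter.
Centre = midpoint of AC = (-1.5, 3), r² = 49/4 = 12.25.
Diameter = 2r = 2√(12.25) = 7.

7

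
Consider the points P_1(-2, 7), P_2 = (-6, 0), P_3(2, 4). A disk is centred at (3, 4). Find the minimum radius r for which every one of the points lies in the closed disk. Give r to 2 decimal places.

The required radius is the distance from (3, 4) to the farthest point.
Squared distances: 34, 97, 1.
Maximum is 97, attained at P_2.
r = √97 ≈ 9.85.

9.85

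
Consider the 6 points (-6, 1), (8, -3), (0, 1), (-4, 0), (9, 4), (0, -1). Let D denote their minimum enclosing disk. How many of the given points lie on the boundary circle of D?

3

The minimum enclosing circle of a finite set is fixed by two of the points (as a diameter) or three (as a circumcircle).
The minimum enclosing circle is determined by three boundary points: (-6, 1), (8, -3), (9, 4).
Their circumcentre is (29/17, 25/17) with r² = 17225/289.
The farthest remaining point (-4, 0) is at distance² 10034/289 ≤ 17225/289.
The points at distance exactly r from the centre are (-6, 1), (8, -3), (9, 4) — 3 points.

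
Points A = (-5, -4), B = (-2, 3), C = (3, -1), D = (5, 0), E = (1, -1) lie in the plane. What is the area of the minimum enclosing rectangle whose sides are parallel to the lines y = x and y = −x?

In coordinates u = x + y, v = x − y the rectangle is axis-aligned; the map (x,y)→(u,v) scales areas by 2.
u-values: -9, 1, 2, 5, 0; range = 5 − (-9) = 14.
v-values: -1, -5, 4, 5, 2; range = 5 − (-5) = 10.
Area = (14 × 10) / 2 = 70.

70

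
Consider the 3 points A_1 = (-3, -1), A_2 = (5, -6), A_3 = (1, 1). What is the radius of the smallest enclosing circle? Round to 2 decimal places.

Side lengths²: A_1A_2² = 89, A_1A_3² = 20, A_2A_3² = 65.
Since A_1A_2² = 89 ≥ 65 + 20 = 85, the angle opposite A_1A_2 is not acute, so the smallest enclosing circle has A_1A_2 as diameter.
Centre = midpoint of A_1A_2 = (1, -3.5), r² = 89/4 = 22.25.
r = √(22.25) ≈ 4.72.

4.72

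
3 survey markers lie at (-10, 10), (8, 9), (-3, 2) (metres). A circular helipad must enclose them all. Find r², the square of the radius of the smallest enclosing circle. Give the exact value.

Call the three points A, B, C in the order given.
Side lengths²: AB² = 325, AC² = 113, BC² = 170.
Since AB² = 325 ≥ 170 + 113 = 283, the angle opposite AB is not acute, so the smallest enclosing circle has AB as diameter.
Centre = midpoint of AB = (-1, 9.5), r² = 325/4 = 81.25.

81.25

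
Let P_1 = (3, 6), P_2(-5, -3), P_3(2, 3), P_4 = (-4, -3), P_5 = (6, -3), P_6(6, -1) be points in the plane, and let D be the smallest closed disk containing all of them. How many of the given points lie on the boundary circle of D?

The minimum enclosing circle of a finite set is fixed by two of the points (as a diameter) or three (as a circumcircle).
The minimum enclosing circle is determined by three boundary points: P_1, P_2, P_5.
Their circumcentre is (0.5, 1/6) with r² = 725/18.
The farthest remaining point P_6 is at distance² 569/18 ≤ 725/18.
The points at distance exactly r from the centre are P_1, P_2, P_5 — 3 points.

3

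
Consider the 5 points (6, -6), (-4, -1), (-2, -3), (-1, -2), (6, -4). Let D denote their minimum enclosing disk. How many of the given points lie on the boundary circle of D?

The farthest pair is (6, -6)–(-4, -1) with squared distance 125. The circle on this segment as diameter has centre (1, -3.5) and r² = 125/4 = 31.25.
Check (-2, -3): distance² to centre = 9.25 ≤ 31.25, so it lies inside.
All remaining points lie in this disk, and no smaller disk contains both endpoints, so this is the minimum enclosing circle.
The points at distance exactly r from the centre are (6, -6), (-4, -1) — 2 points.

2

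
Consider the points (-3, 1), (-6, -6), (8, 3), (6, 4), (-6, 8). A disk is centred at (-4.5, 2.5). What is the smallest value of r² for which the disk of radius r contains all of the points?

The required radius is the distance from (-4.5, 2.5) to the farthest point.
Squared distances: 4.5, 74.5, 156.5, 112.5, 32.5.
Maximum is 156.5, attained at (8, 3).

156.5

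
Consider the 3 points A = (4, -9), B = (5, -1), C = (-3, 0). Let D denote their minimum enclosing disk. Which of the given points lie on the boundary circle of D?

Side lengths²: AB² = 65, AC² = 130, BC² = 65.
Since AC² = 130 ≥ 65 + 65 = 130, the angle opposite AC is not acute, so the smallest enclosing circle has AC as diameter.
Centre = midpoint of AC = (0.5, -4.5), r² = 130/4 = 32.5.
The points at distance exactly r from the centre are A, B, C — 3 points.

A, B, C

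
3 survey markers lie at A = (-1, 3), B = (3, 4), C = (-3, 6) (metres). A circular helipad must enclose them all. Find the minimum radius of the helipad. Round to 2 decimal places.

3.16

Side lengths²: AB² = 17, AC² = 13, BC² = 40.
Since BC² = 40 ≥ 17 + 13 = 30, the angle opposite BC is not acute, so the smallest enclosing circle has BC as diameter.
Centre = midpoint of BC = (0, 5), r² = 40/4 = 10.
r = √10 ≈ 3.16.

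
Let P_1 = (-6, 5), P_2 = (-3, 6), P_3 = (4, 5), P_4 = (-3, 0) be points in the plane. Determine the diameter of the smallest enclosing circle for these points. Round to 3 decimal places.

The minimum enclosing circle is determined by three boundary points: P_1, P_3, P_4.
Their circumcentre is (-1, 4.6) with r² = 25.16.
The farthest remaining point P_2 is at distance² 5.96 ≤ 25.16.
Diameter = 2r = 2√(25.16) ≈ 10.032.

10.032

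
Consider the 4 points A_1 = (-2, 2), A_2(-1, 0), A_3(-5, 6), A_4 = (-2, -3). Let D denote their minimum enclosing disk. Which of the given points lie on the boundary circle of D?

A_3, A_4

A smallest enclosing disk is always determined by at most three of the input points on its boundary.
The farthest pair is A_3–A_4 with squared distance 90. The circle on this segment as diameter has centre (-3.5, 1.5) and r² = 90/4 = 22.5.
Check A_1: distance² to centre = 2.5 ≤ 22.5, so it lies inside.
All remaining points lie in this disk, and no smaller disk contains both endpoints, so this is the minimum enclosing circle.
The points at distance exactly r from the centre are A_3, A_4 — 2 points.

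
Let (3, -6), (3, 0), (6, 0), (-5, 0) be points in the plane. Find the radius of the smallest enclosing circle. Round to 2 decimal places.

5.59

The minimum enclosing circle is determined by three boundary points: (3, -6), (6, 0), (-5, 0).
Their circumcentre is (0.5, -1) with r² = 31.25.
The farthest remaining point (3, 0) is at distance² 7.25 ≤ 31.25.
r = √(31.25) ≈ 5.59.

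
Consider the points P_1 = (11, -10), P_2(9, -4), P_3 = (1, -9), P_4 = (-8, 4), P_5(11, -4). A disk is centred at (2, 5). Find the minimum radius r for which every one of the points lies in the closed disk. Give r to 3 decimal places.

The required radius is the distance from (2, 5) to the farthest point.
Squared distances: 306, 130, 197, 101, 162.
Maximum is 306, attained at P_1.
r = √306 ≈ 17.493.

17.493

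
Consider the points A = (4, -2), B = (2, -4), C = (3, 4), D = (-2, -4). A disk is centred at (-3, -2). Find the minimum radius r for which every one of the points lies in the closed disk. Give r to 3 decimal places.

8.485

The required radius is the distance from (-3, -2) to the farthest point.
Squared distances: 49, 29, 72, 5.
Maximum is 72, attained at C.
r = √72 ≈ 8.485.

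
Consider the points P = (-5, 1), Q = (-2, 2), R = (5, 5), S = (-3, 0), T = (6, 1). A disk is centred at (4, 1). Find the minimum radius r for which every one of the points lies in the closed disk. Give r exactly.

The required radius is the distance from (4, 1) to the farthest point.
Squared distances: 81, 37, 17, 50, 4.
Maximum is 81, attained at P.
r = √81 = 9.

9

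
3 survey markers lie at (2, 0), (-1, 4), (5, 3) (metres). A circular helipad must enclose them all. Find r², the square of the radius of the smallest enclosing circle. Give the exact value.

925/98

Call the three points A, B, C in the order given.
Side lengths²: AB² = 25, AC² = 18, BC² = 37.
Since BC² = 37 < 25 + 18 = 43, the triangle is acute, so the smallest enclosing circle is the circumcircle.
Circumcentre = (27/14, 43/14), r² = 925/98.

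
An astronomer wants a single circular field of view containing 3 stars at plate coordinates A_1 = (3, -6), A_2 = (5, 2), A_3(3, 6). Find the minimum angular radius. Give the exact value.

Side lengths²: A_1A_2² = 68, A_1A_3² = 144, A_2A_3² = 20.
Since A_1A_3² = 144 ≥ 68 + 20 = 88, the angle opposite A_1A_3 is not acute, so the smallest enclosing circle has A_1A_3 as diameter.
Centre = midpoint of A_1A_3 = (3, 0), r² = 144/4 = 36.
r = √36 = 6.

6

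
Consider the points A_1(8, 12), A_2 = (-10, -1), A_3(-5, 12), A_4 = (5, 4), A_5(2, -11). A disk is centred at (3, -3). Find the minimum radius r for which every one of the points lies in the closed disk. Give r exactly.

17

The required radius is the distance from (3, -3) to the farthest point.
Squared distances: 250, 173, 289, 53, 65.
Maximum is 289, attained at A_3.
r = √289 = 17.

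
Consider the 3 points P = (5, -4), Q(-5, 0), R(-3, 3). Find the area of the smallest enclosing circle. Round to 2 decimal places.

92.68

Side lengths²: PQ² = 116, PR² = 113, QR² = 13.
Since PQ² = 116 < 113 + 13 = 126, the triangle is acute, so the smallest enclosing circle is the circumcircle.
Circumcentre = (5/19, -51/38), r² = 42601/1444.
Area = π·r² = π·42601/1444 ≈ 92.68.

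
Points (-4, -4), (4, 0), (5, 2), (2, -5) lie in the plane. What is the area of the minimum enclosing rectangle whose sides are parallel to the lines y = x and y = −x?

In coordinates u = x + y, v = x − y the rectangle is axis-aligned; the map (x,y)→(u,v) scales areas by 2.
u-values: -8, 4, 7, -3; range = 7 − (-8) = 15.
v-values: 0, 4, 3, 7; range = 7 − 0 = 7.
Area = (15 × 7) / 2 = 52.5.

52.5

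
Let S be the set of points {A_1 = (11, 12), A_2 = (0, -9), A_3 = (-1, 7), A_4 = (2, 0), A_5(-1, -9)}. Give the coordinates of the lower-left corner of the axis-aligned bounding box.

(-1, -9)

x-range [-1, 11], y-range [-9, 12].
The lower-left corner is (-1, -9).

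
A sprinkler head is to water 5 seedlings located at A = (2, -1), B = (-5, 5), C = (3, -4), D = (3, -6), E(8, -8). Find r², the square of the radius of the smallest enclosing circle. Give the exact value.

84.5

A smallest enclosing disk is always determined by at most three of the input points on its boundary.
The farthest pair is B–E with squared distance 338. The circle on this segment as diameter has centre (1.5, -1.5) and r² = 338/4 = 84.5.
Check A: distance² to centre = 0.5 ≤ 84.5, so it lies inside.
All remaining points lie in this disk, and no smaller disk contains both endpoints, so this is the minimum enclosing circle.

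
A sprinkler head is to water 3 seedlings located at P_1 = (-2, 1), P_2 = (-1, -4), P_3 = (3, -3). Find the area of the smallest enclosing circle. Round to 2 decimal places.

32.27

Side lengths²: P_1P_2² = 26, P_1P_3² = 41, P_2P_3² = 17.
Since P_1P_3² = 41 < 26 + 17 = 43, the triangle is acute, so the smallest enclosing circle is the circumcircle.
Circumcentre = (17/42, -47/42), r² = 9061/882.
Area = π·r² = π·9061/882 ≈ 32.27.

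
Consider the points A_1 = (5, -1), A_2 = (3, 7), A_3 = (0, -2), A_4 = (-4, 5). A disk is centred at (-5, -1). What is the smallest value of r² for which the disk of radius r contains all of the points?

The required radius is the distance from (-5, -1) to the farthest point.
Squared distances: 100, 128, 26, 37.
Maximum is 128, attained at A_2.

128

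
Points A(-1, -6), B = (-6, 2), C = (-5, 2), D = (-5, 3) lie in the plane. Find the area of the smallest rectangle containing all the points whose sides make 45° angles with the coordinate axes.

In coordinates u = x + y, v = x − y the rectangle is axis-aligned; the map (x,y)→(u,v) scales areas by 2.
u-values: -7, -4, -3, -2; range = -2 − (-7) = 5.
v-values: 5, -8, -7, -8; range = 5 − (-8) = 13.
Area = (5 × 13) / 2 = 32.5.

32.5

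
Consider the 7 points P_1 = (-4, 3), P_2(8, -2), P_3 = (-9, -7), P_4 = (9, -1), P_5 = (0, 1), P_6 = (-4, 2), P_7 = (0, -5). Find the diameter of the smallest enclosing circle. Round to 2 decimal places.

A smallest enclosing disk is always determined by at most three of the input points on its boundary.
The farthest pair is P_3–P_4 with squared distance 360. The circle on this segment as diameter has centre (0, -4) and r² = 360/4 = 90.
Check P_1: distance² to centre = 65 ≤ 90, so it lies inside.
All remaining points lie in this disk, and no smaller disk contains both endpoints, so this is the minimum enclosing circle.
Diameter = 2r = 2√90 ≈ 18.97.

18.97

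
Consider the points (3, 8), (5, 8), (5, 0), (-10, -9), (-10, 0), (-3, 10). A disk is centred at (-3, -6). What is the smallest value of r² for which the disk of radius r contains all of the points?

260

The required radius is the distance from (-3, -6) to the farthest point.
Squared distances: 232, 260, 100, 58, 85, 256.
Maximum is 260, attained at (5, 8).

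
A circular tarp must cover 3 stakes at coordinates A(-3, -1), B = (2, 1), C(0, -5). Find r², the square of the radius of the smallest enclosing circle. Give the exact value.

3625/338

Side lengths²: AB² = 29, AC² = 25, BC² = 40.
Since BC² = 40 < 29 + 25 = 54, the triangle is acute, so the smallest enclosing circle is the circumcircle.
Circumcentre = (5/26, -45/26), r² = 3625/338.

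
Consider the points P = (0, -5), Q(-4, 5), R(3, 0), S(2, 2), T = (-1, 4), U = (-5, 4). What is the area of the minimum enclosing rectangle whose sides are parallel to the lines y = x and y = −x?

In coordinates u = x + y, v = x − y the rectangle is axis-aligned; the map (x,y)→(u,v) scales areas by 2.
u-values: -5, 1, 3, 4, 3, -1; range = 4 − (-5) = 9.
v-values: 5, -9, 3, 0, -5, -9; range = 5 − (-9) = 14.
Area = (9 × 14) / 2 = 63.

63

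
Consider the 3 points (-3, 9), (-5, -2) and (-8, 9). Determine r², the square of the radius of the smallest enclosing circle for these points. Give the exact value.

8125/242

Call the three points A, B, C in the order given.
Side lengths²: AB² = 125, AC² = 25, BC² = 130.
Since BC² = 130 < 125 + 25 = 150, the triangle is acute, so the smallest enclosing circle is the circumcircle.
Circumcentre = (-5.5, 83/22), r² = 8125/242.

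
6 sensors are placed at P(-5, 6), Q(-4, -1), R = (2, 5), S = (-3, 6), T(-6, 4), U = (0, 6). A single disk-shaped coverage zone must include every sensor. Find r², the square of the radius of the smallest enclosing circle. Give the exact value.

19.53125

The minimum enclosing circle is determined by three boundary points: P, Q, R.
Their circumcentre is (-1.875, 2.875) with r² = 19.53125.
The farthest remaining point T is at distance² 18.28125 ≤ 19.53125.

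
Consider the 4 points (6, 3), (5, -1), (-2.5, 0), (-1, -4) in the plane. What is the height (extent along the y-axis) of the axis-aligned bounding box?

max y = 3, min y = -4, so height = 7.

7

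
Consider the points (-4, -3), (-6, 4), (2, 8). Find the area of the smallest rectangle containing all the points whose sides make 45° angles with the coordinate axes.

76.5

In coordinates u = x + y, v = x − y the rectangle is axis-aligned; the map (x,y)→(u,v) scales areas by 2.
u-values: -7, -2, 10; range = 10 − (-7) = 17.
v-values: -1, -10, -6; range = -1 − (-10) = 9.
Area = (17 × 9) / 2 = 76.5.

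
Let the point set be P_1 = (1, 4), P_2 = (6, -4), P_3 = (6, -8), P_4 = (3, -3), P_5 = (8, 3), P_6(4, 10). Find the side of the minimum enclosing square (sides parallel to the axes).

The bounding box has width 7 and height 18.
An axis-aligned square enclosing the set must have side ≥ max(width, height).
So the minimum side is max(7, 18) = 18.

18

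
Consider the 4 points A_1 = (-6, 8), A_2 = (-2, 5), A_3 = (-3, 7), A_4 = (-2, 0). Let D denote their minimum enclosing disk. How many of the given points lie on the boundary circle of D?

A smallest enclosing disk is always determined by at most three of the input points on its boundary.
The farthest pair is A_1–A_4 with squared distance 80. The circle on this segment as diameter has centre (-4, 4) and r² = 80/4 = 20.
Check A_2: distance² to centre = 5 ≤ 20, so it lies inside.
All remaining points lie in this disk, and no smaller disk contains both endpoints, so this is the minimum enclosing circle.
The points at distance exactly r from the centre are A_1, A_4 — 2 points.

2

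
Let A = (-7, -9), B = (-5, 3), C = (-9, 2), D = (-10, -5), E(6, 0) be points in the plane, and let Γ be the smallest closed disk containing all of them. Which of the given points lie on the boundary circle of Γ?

The farthest pair is D–E with squared distance 281. The circle on this segment as diameter has centre (-2, -2.5) and r² = 281/4 = 70.25.
Check A: distance² to centre = 67.25 ≤ 70.25, so it lies inside.
All remaining points lie in this disk, and no smaller disk contains both endpoints, so this is the minimum enclosing circle.
The points at distance exactly r from the centre are D, E — 2 points.

D, E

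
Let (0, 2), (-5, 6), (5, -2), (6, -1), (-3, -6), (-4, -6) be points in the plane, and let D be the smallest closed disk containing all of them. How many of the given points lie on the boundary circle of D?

A smallest enclosing disk is always determined by at most three of the input points on its boundary.
The minimum enclosing circle is determined by three boundary points: (-5, 6), (6, -1), (-4, -6).
Their circumcentre is (-0.9, 0.3) with r² = 49.3.
The farthest remaining point (-3, -6) is at distance² 44.1 ≤ 49.3.
The points at distance exactly r from the centre are (-5, 6), (6, -1), (-4, -6) — 3 points.

3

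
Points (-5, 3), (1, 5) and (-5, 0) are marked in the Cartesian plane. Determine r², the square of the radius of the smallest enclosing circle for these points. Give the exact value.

15.25

Call the three points A, B, C in the order given.
Side lengths²: AB² = 40, AC² = 9, BC² = 61.
Since BC² = 61 ≥ 40 + 9 = 49, the angle opposite BC is not acute, so the smallest enclosing circle has BC as diameter.
Centre = midpoint of BC = (-2, 2.5), r² = 61/4 = 15.25.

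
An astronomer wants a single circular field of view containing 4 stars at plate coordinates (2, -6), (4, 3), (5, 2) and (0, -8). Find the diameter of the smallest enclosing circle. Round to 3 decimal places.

11.705

A smallest enclosing disk is always determined by at most three of the input points on its boundary.
The farthest pair is (4, 3)–(0, -8) with squared distance 137. The circle on this segment as diameter has centre (2, -2.5) and r² = 137/4 = 34.25.
Check (2, -6): distance² to centre = 12.25 ≤ 34.25, so it lies inside.
All remaining points lie in this disk, and no smaller disk contains both endpoints, so this is the minimum enclosing circle.
Diameter = 2r = 2√(34.25) ≈ 11.705.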